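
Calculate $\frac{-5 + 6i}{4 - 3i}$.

Multiply numerator and denominator by conjugate (4 + 3i):
= (-5 + 6i)(4 + 3i) / (4^2 + (-3)^2)
= (-38 + 9i) / 25
= -38/25 + (9/25)i


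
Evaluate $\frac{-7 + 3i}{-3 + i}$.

Multiply numerator and denominator by conjugate (-3 - i):
= (-7 + 3i)(-3 - i) / ((-3)^2 + 1^2)
= (24 - 2i) / 10
Divide through by 2: (12 - i) / 5
= 12/5 - (1/5)i


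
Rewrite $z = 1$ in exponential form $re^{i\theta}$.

r = |z| = sqrt((1)^2 + (0)^2) = sqrt(1 + 0) = sqrt(1) = 1
b = 0 and a > 0, so z lies on the positive real axis: θ = 0
z = 1e^(i*0) = 1


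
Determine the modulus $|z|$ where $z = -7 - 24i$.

|z| = sqrt(a^2 + b^2) = sqrt((-7)^2 + (-24)^2) = sqrt(625) = 25


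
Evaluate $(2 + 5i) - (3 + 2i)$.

(2 - 3) + (5 - 2)i = -1 + 3i


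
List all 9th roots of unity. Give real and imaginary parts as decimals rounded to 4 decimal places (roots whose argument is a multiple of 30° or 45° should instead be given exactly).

ω_k = e^(2πik/9) = cos(2πk/9) + i sin(2πk/9) for k = 0, 1, ..., 8
Roots: 1, 0.7660 + 0.6428i, 0.1736 + 0.9848i, -1/2 + (sqrt(3)/2)i, -0.9397 + 0.3420i, -0.9397 - 0.3420i, -1/2 - (sqrt(3)/2)i, 0.1736 - 0.9848i, 0.7660 - 0.6428i


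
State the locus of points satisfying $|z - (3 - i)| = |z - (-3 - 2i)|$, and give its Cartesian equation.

|z - z1| = |z - z2| means z is equidistant from z1 and z2,
i.e. the perpendicular bisector of the segment from (3, -1) to (-3, -2) (midpoint (0, -3/2)).
With z = x + yi, square both sides:
(x - 3)^2 + (y - (-1))^2 = (x - (-3))^2 + (y - (-2))^2
The x^2 and y^2 terms cancel: -12x + (-2)y = 13 - 10 = 3
Simplify: 12x + 2y = -3
Locus: Perpendicular bisector of the segment from (3, -1) to (-3, -2): the line 12x + 2y = -3


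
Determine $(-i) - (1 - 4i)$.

(0 - 1) + (-1 - (-4))i = -1 + 3i


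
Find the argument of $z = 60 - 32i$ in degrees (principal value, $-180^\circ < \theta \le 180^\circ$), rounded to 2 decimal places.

θ = arctan(b/a) = arctan(-32/60) (quadrant-adjusted) = -28.07°


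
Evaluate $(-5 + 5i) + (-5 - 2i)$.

(-5 + (-5)) + (5 + (-2))i = -10 + 3i


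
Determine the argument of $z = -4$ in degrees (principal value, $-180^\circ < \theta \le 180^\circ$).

b = 0 and a < 0, so z lies on the negative real axis: θ = 180°


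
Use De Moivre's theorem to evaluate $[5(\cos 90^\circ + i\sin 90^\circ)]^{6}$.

By De Moivre: z^n = r^n(cos(nθ) + i sin(nθ))
= 5^6(cos(6*90°) + i sin(6*90°))
= 15625(cos 180° + i sin 180°)
= -15625


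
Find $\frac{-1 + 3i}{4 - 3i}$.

Multiply numerator and denominator by conjugate (4 + 3i):
= (-1 + 3i)(4 + 3i) / (4^2 + (-3)^2)
= (-13 + 9i) / 25
= -13/25 + (9/25)i


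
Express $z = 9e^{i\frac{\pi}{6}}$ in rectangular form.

a = r cos θ = 9 * sqrt(3)/2 = 9*sqrt(3)/2
b = r sin θ = 9 * 1/2 = 9/2
z = 9*sqrt(3)/2 + (9/2)i


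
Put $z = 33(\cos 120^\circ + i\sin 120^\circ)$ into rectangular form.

a = r cos θ = 33 * -1/2 = -33/2
b = r sin θ = 33 * sqrt(3)/2 = 33*sqrt(3)/2
z = -33/2 + (33*sqrt(3)/2)i


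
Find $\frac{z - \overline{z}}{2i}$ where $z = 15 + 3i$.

z - conjugate(z) = 2bi
(z - conjugate(z))/(2i) = 2bi/(2i) = b = 3


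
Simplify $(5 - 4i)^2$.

(a + bi)^2 = a^2 - b^2 + 2abi
= 5^2 - (-4)^2 + 2*5*(-4)i
= 9 - 40i


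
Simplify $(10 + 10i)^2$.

(a + bi)^2 = a^2 - b^2 + 2abi
= 10^2 - 10^2 + 2*10*10i
= 200i


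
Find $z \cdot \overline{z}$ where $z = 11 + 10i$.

z * conjugate(z) = |z|^2 = a^2 + b^2
= 11^2 + 10^2 = 221


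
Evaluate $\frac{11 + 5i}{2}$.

Divisor is real, so divide each part by 2:
= 11/2 + (5/2)i


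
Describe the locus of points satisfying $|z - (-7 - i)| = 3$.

|z - z0| = r describes a circle centered at z0 with radius r
Here z0 = -7 - i and r = 3
Locus: Circle centered at (-7, -1) with radius 3


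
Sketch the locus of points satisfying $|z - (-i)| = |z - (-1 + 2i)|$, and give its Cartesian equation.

|z - z1| = |z - z2| means z is equidistant from z1 and z2,
i.e. the perpendicular bisector of the segment from (0, -1) to (-1, 2) (midpoint (-1/2, 1/2)).
With z = x + yi, square both sides:
(x - 0)^2 + (y - (-1))^2 = (x - (-1))^2 + (y - 2)^2
The x^2 and y^2 terms cancel: -2x + 6y = 5 - 1 = 4
Simplify: x - 3y = -2
Locus: Perpendicular bisector of the segment from (0, -1) to (-1, 2): the line x - 3y = -2


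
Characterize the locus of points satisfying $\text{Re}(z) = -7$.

Re(z) = x where z = x + yi; the equation x = -7 is satisfied by all points with that x-coordinate
Locus: Vertical line x = -7


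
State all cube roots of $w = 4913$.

|w| = 4913, arg(w) = 0°
Root modulus = 4913^(1/3) = 17
Root arguments: θ_k = (0° + 360°k)/3 for k = 0, 1, ..., 2
Roots: 17, -17/2 + (17*sqrt(3)/2)i, -17/2 - (17*sqrt(3)/2)i


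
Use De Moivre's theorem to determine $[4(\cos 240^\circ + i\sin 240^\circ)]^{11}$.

By De Moivre: z^n = r^n(cos(nθ) + i sin(nθ))
= 4^11(cos(11*240°) + i sin(11*240°))
= 4194304(cos 120° + i sin 120°)
= -2097152 + 2097152*sqrt(3)i


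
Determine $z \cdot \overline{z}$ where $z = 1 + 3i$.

z * conjugate(z) = |z|^2 = a^2 + b^2
= 1^2 + 3^2 = 10


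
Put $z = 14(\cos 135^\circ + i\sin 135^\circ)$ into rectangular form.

a = r cos θ = 14 * -sqrt(2)/2 = -7*sqrt(2)
b = r sin θ = 14 * sqrt(2)/2 = 7*sqrt(2)
z = -7*sqrt(2) + 7*sqrt(2)i


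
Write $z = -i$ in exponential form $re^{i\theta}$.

r = |z| = sqrt((0)^2 + (-1)^2) = sqrt(0 + 1) = sqrt(1) = 1
a = 0 and b < 0, so z lies on the negative imaginary axis: θ = -90° = -π/2
z = 1e^(-i*π/2)


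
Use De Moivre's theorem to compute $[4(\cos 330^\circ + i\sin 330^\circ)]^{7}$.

By De Moivre: z^n = r^n(cos(nθ) + i sin(nθ))
= 4^7(cos(7*330°) + i sin(7*330°))
= 16384(cos 150° + i sin 150°)
= -8192*sqrt(3) + 8192i


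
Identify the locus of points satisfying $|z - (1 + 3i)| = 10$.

|z - z0| = r describes a circle centered at z0 with radius r
Here z0 = 1 + 3i and r = 10
Locus: Circle centered at (1, 3) with radius 10


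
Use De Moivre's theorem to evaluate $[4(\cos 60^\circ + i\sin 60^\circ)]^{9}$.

By De Moivre: z^n = r^n(cos(nθ) + i sin(nθ))
= 4^9(cos(9*60°) + i sin(9*60°))
= 262144(cos 180° + i sin 180°)
= -262144


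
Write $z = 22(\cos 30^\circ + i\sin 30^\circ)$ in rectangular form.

a = r cos θ = 22 * sqrt(3)/2 = 11*sqrt(3)
b = r sin θ = 22 * 1/2 = 11
z = 11*sqrt(3) + 11i


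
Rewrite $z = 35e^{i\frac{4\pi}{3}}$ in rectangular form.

a = r cos θ = 35 * -1/2 = -35/2
b = r sin θ = 35 * -sqrt(3)/2 = -35*sqrt(3)/2
z = -35/2 - (35*sqrt(3)/2)i


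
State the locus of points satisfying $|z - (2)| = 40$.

|z - z0| = r describes a circle centered at z0 with radius r
Here z0 = 2 and r = 40
Locus: Circle centered at (2, 0) with radius 40


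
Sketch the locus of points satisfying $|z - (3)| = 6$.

|z - z0| = r describes a circle centered at z0 with radius r
Here z0 = 3 and r = 6
Locus: Circle centered at (3, 0) with radius 6


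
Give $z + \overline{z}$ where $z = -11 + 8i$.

z + conjugate(z) = (a + bi) + (a - bi) = 2a
= 2 * (-11) = -22


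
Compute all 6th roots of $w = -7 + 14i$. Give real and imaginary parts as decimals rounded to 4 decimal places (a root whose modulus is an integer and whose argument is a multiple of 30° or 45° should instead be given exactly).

|w| = sqrt(245) ≈ 15.652476, arg(w) ≈ 116.565051°
Root modulus = sqrt(245)^(1/6) ≈ 1.581602
Root arguments: θ_k = (arg(w) + 360°k)/6 for k = 0, 1, ..., 5
Compute each root as (root modulus)(cos θ_k + i sin θ_k) using full-precision intermediates, then round to 4 decimal places.
Roots: 1.4916 + 0.5261i, 0.2902 + 1.5548i, -1.2014 + 1.0287i, -1.4916 - 0.5261i, -0.2902 - 1.5548i, 1.2014 - 1.0287i


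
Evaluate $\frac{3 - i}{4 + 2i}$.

Multiply numerator and denominator by conjugate (4 - 2i):
= (3 - i)(4 - 2i) / (4^2 + 2^2)
= (10 - 10i) / 20
Divide through by 10: (1 - i) / 2
= 1/2 - (1/2)i


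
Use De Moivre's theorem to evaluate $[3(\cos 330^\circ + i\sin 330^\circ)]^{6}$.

By De Moivre: z^n = r^n(cos(nθ) + i sin(nθ))
= 3^6(cos(6*330°) + i sin(6*330°))
= 729(cos 180° + i sin 180°)
= -729


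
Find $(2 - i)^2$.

(a + bi)^2 = a^2 - b^2 + 2abi
= 2^2 - (-1)^2 + 2*2*(-1)i
= 3 - 4i


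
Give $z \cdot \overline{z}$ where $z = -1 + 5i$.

z * conjugate(z) = |z|^2 = a^2 + b^2
= (-1)^2 + 5^2 = 26


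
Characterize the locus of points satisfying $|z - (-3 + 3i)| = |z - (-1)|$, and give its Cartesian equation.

|z - z1| = |z - z2| means z is equidistant from z1 and z2,
i.e. the perpendicular bisector of the segment from (-3, 3) to (-1, 0) (midpoint (-2, 3/2)).
With z = x + yi, square both sides:
(x - (-3))^2 + (y - 3)^2 = (x - (-1))^2 + (y - 0)^2
The x^2 and y^2 terms cancel: 4x + (-6)y = 1 - 18 = -17
Simplify: 4x - 6y = -17
Locus: Perpendicular bisector of the segment from (-3, 3) to (-1, 0): the line 4x - 6y = -17


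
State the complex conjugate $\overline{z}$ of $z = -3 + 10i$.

If z = a + bi, then conjugate(z) = a - bi
conjugate(-3 + 10i) = -3 - 10i


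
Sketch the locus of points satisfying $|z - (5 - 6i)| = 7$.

|z - z0| = r describes a circle centered at z0 with radius r
Here z0 = 5 - 6i and r = 7
Locus: Circle centered at (5, -6) with radius 7


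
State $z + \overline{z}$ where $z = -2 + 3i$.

z + conjugate(z) = (a + bi) + (a - bi) = 2a
= 2 * (-2) = -4


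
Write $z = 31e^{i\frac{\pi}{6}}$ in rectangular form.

a = r cos θ = 31 * sqrt(3)/2 = 31*sqrt(3)/2
b = r sin θ = 31 * 1/2 = 31/2
z = 31*sqrt(3)/2 + (31/2)i


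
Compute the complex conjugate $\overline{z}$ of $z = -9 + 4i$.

If z = a + bi, then conjugate(z) = a - bi
conjugate(-9 + 4i) = -9 - 4i


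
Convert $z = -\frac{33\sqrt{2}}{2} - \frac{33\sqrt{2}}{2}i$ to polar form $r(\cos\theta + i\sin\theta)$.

r = |z| = sqrt(a^2 + b^2) = sqrt((-33*sqrt(2)/2)^2 + (-33*sqrt(2)/2)^2) = sqrt(1089/2 + 1089/2) = sqrt(1089) = 33
θ = arctan(b/a) = arctan(-23.3345/-23.3345) (quadrant-adjusted) = 225°
z = 33(cos 225° + i sin 225°)


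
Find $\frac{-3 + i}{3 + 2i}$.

Multiply numerator and denominator by conjugate (3 - 2i):
= (-3 + i)(3 - 2i) / (3^2 + 2^2)
= (-7 + 9i) / 13
= -7/13 + (9/13)i


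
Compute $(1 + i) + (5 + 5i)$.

(1 + 5) + (1 + 5)i = 6 + 6i


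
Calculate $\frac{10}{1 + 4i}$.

Multiply numerator and denominator by conjugate (1 - 4i):
= (10)(1 - 4i) / (1^2 + 4^2)
= (10 - 40i) / 17
= 10/17 - (40/17)i


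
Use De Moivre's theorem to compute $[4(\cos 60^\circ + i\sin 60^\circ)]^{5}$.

By De Moivre: z^n = r^n(cos(nθ) + i sin(nθ))
= 4^5(cos(5*60°) + i sin(5*60°))
= 1024(cos 300° + i sin 300°)
= 512 - 512*sqrt(3)i


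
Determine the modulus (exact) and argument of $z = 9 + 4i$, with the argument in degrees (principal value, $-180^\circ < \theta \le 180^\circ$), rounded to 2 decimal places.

|z| = sqrt(9^2 + 4^2) = sqrt(97)
arg(z) = arctan(b/a) = arctan(4/9) (quadrant-adjusted) = 23.96°


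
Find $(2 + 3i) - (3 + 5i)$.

(2 - 3) + (3 - 5)i = -1 - 2i


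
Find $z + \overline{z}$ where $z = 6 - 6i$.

z + conjugate(z) = (a + bi) + (a - bi) = 2a
= 2 * 6 = 12


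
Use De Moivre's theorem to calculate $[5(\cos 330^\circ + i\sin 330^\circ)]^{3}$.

By De Moivre: z^n = r^n(cos(nθ) + i sin(nθ))
= 5^3(cos(3*330°) + i sin(3*330°))
= 125(cos 270° + i sin 270°)
= -125i


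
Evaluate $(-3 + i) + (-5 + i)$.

(-3 + (-5)) + (1 + 1)i = -8 + 2i


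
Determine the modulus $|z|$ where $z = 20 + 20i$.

|z| = sqrt(a^2 + b^2) = sqrt(20^2 + 20^2) = sqrt(800) = sqrt(800)


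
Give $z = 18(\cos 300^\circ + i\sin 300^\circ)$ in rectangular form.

a = r cos θ = 18 * 1/2 = 9
b = r sin θ = 18 * -sqrt(3)/2 = -9*sqrt(3)
z = 9 - 9*sqrt(3)i


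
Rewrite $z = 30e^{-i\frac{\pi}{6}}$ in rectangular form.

a = r cos θ = 30 * sqrt(3)/2 = 15*sqrt(3)
b = r sin θ = 30 * -1/2 = -15
z = 15*sqrt(3) - 15i


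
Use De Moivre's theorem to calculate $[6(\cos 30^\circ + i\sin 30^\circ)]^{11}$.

By De Moivre: z^n = r^n(cos(nθ) + i sin(nθ))
= 6^11(cos(11*30°) + i sin(11*30°))
= 362797056(cos 330° + i sin 330°)
= 181398528*sqrt(3) - 181398528i


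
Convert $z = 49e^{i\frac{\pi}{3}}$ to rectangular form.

a = r cos θ = 49 * 1/2 = 49/2
b = r sin θ = 49 * sqrt(3)/2 = 49*sqrt(3)/2
z = 49/2 + (49*sqrt(3)/2)i


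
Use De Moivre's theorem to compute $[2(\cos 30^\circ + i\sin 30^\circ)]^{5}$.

By De Moivre: z^n = r^n(cos(nθ) + i sin(nθ))
= 2^5(cos(5*30°) + i sin(5*30°))
= 32(cos 150° + i sin 150°)
= -16*sqrt(3) + 16i


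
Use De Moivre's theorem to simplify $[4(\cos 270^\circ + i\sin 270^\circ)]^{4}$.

By De Moivre: z^n = r^n(cos(nθ) + i sin(nθ))
= 4^4(cos(4*270°) + i sin(4*270°))
= 256(cos 0° + i sin 0°)
= 256


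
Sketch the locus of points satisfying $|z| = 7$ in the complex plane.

|z| = 7 means sqrt(x^2 + y^2) = 7
This is a circle of radius 7 centered at the origin


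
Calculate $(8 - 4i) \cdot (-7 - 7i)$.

(a1*a2 - b1*b2) + (a1*b2 + b1*a2)i
= (-56 - 28) + (-56 + 28)i
= -84 - 28i


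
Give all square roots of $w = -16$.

|w| = 16, arg(w) = 180°
Root modulus = 16^(1/2) = 4
Root arguments: θ_k = (180° + 360°k)/2 for k = 0, 1, ..., 1
Roots: 4i, -4i


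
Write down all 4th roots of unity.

ω_k = e^(2πik/4) = cos(2πk/4) + i sin(2πk/4) for k = 0, 1, ..., 3
Roots: 1, i, -1, -i


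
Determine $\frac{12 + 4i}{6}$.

Divisor is real, so divide each part by 6:
= 2 + (2/3)i


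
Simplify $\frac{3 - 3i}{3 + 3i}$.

Multiply numerator and denominator by conjugate (3 - 3i):
= (3 - 3i)(3 - 3i) / (3^2 + 3^2)
= (-18i) / 18
= -i


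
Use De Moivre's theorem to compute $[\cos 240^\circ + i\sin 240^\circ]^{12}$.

By De Moivre: z^n = r^n(cos(nθ) + i sin(nθ))
= 1^12(cos(12*240°) + i sin(12*240°))
= 1(cos 0° + i sin 0°)
= 1


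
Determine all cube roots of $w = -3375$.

|w| = 3375, arg(w) = 180°
Root modulus = 3375^(1/3) = 15
Root arguments: θ_k = (180° + 360°k)/3 for k = 0, 1, ..., 2
Roots: 15/2 + (15*sqrt(3)/2)i, -15, 15/2 - (15*sqrt(3)/2)i


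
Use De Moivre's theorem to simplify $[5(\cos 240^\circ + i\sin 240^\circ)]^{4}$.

By De Moivre: z^n = r^n(cos(nθ) + i sin(nθ))
= 5^4(cos(4*240°) + i sin(4*240°))
= 625(cos 240° + i sin 240°)
= -625/2 - (625*sqrt(3)/2)i


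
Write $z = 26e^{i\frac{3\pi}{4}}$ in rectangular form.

a = r cos θ = 26 * -sqrt(2)/2 = -13*sqrt(2)
b = r sin θ = 26 * sqrt(2)/2 = 13*sqrt(2)
z = -13*sqrt(2) + 13*sqrt(2)i


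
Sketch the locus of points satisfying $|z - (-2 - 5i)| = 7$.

|z - z0| = r describes a circle centered at z0 with radius r
Here z0 = -2 - 5i and r = 7
Locus: Circle centered at (-2, -5) with radius 7


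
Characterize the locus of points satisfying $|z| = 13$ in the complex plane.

|z| = 13 means sqrt(x^2 + y^2) = 13
This is a circle of radius 13 centered at the origin


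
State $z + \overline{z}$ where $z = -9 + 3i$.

z + conjugate(z) = (a + bi) + (a - bi) = 2a
= 2 * (-9) = -18


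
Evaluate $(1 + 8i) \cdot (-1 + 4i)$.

(a1*a2 - b1*b2) + (a1*b2 + b1*a2)i
= (-1 - 32) + (4 + (-8))i
= -33 - 4i


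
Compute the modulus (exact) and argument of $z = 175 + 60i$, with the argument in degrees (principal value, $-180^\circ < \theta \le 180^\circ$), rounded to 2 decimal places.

|z| = sqrt(175^2 + 60^2) = 185
arg(z) = arctan(b/a) = arctan(60/175) (quadrant-adjusted) = 18.92°


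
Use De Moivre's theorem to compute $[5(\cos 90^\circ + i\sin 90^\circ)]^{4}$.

By De Moivre: z^n = r^n(cos(nθ) + i sin(nθ))
= 5^4(cos(4*90°) + i sin(4*90°))
= 625(cos 0° + i sin 0°)
= 625


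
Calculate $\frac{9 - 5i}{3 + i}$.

Multiply numerator and denominator by conjugate (3 - i):
= (9 - 5i)(3 - i) / (3^2 + 1^2)
= (22 - 24i) / 10
Divide through by 2: (11 - 12i) / 5
= 11/5 - (12/5)i


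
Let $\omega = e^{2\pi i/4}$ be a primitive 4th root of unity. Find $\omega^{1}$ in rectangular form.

ω^1 = e^(2πi·1/4) = e^(i·1π/2)
= cos(1π/2) + i sin(1π/2)
= i


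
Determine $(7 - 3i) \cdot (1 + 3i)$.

(a1*a2 - b1*b2) + (a1*b2 + b1*a2)i
= (7 - (-9)) + (21 + (-3))i
= 16 + 18i


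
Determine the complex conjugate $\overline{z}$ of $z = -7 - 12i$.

If z = a + bi, then conjugate(z) = a - bi
conjugate(-7 - 12i) = -7 + 12i


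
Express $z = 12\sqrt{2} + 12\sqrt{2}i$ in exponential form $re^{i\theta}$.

r = |z| = sqrt((12*sqrt(2))^2 + (12*sqrt(2))^2) = sqrt(288 + 288) = sqrt(576) = 24
θ = arctan(b/a) = arctan(16.9706/16.9706) (quadrant-adjusted) = 45° = π/4
z = 24e^(i*π/4)


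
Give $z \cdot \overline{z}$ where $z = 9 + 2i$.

z * conjugate(z) = |z|^2 = a^2 + b^2
= 9^2 + 2^2 = 85


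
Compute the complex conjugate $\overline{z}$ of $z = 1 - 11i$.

If z = a + bi, then conjugate(z) = a - bi
conjugate(1 - 11i) = 1 + 11i


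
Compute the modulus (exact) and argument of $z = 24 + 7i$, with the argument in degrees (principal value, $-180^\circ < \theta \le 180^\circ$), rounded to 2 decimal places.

|z| = sqrt(24^2 + 7^2) = 25
arg(z) = arctan(b/a) = arctan(7/24) (quadrant-adjusted) = 16.26°


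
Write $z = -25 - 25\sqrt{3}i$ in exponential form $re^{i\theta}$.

r = |z| = sqrt((-25)^2 + (-25*sqrt(3))^2) = sqrt(625 + 1875) = sqrt(2500) = 50
θ = arctan(b/a) = arctan(-43.3013/-25) (quadrant-adjusted) = 240° = 4π/3
z = 50e^(i*4π/3)


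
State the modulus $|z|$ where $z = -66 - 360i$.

|z| = sqrt(a^2 + b^2) = sqrt((-66)^2 + (-360)^2) = sqrt(133956) = 366


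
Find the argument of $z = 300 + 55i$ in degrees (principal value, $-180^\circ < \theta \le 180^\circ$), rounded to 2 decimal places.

θ = arctan(b/a) = arctan(55/300) (quadrant-adjusted) = 10.39°


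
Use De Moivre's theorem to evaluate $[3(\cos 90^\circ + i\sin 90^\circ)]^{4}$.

By De Moivre: z^n = r^n(cos(nθ) + i sin(nθ))
= 3^4(cos(4*90°) + i sin(4*90°))
= 81(cos 0° + i sin 0°)
= 81


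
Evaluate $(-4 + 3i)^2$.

(a + bi)^2 = a^2 - b^2 + 2abi
= (-4)^2 - 3^2 + 2*(-4)*3i
= 7 - 24i


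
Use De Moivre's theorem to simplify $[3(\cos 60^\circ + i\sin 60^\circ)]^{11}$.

By De Moivre: z^n = r^n(cos(nθ) + i sin(nθ))
= 3^11(cos(11*60°) + i sin(11*60°))
= 177147(cos 300° + i sin 300°)
= 177147/2 - (177147*sqrt(3)/2)i


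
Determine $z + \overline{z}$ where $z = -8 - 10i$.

z + conjugate(z) = (a + bi) + (a - bi) = 2a
= 2 * (-8) = -16


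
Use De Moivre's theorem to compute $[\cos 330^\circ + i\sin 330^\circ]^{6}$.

By De Moivre: z^n = r^n(cos(nθ) + i sin(nθ))
= 1^6(cos(6*330°) + i sin(6*330°))
= 1(cos 180° + i sin 180°)
= -1


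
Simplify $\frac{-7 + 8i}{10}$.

Divisor is real, so divide each part by 10:
= -7/10 + (4/5)i


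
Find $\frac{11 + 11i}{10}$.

Divisor is real, so divide each part by 10:
= 11/10 + (11/10)i


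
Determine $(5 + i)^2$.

(a + bi)^2 = a^2 - b^2 + 2abi
= 5^2 - 1^2 + 2*5*1i
= 24 + 10i


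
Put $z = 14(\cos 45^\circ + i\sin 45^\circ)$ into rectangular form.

a = r cos θ = 14 * sqrt(2)/2 = 7*sqrt(2)
b = r sin θ = 14 * sqrt(2)/2 = 7*sqrt(2)
z = 7*sqrt(2) + 7*sqrt(2)i


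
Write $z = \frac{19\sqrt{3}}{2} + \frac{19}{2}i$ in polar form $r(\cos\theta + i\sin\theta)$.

r = |z| = sqrt(a^2 + b^2) = sqrt((19*sqrt(3)/2)^2 + (19/2)^2) = sqrt(1083/4 + 361/4) = sqrt(361) = 19
θ = arctan(b/a) = arctan(9.5/16.4545) (quadrant-adjusted) = 30°
z = 19(cos 30° + i sin 30°)


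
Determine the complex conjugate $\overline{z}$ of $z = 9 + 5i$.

If z = a + bi, then conjugate(z) = a - bi
conjugate(9 + 5i) = 9 - 5i


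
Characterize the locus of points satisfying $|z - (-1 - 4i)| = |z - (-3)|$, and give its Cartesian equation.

|z - z1| = |z - z2| means z is equidistant from z1 and z2,
i.e. the perpendicular bisector of the segment from (-1, -4) to (-3, 0) (midpoint (-2, -2)).
With z = x + yi, square both sides:
(x - (-1))^2 + (y - (-4))^2 = (x - (-3))^2 + (y - 0)^2
The x^2 and y^2 terms cancel: -4x + 8y = 9 - 17 = -8
Simplify: x - 2y = 2
Locus: Perpendicular bisector of the segment from (-1, -4) to (-3, 0): the line x - 2y = 2


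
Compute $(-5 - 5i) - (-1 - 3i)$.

(-5 - (-1)) + (-5 - (-3))i = -4 - 2i


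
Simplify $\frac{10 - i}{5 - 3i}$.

Multiply numerator and denominator by conjugate (5 + 3i):
= (10 - i)(5 + 3i) / (5^2 + (-3)^2)
= (53 + 25i) / 34
= 53/34 + (25/34)i


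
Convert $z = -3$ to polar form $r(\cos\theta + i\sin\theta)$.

r = |z| = sqrt(a^2 + b^2) = sqrt((-3)^2 + (0)^2) = sqrt(9 + 0) = sqrt(9) = 3
b = 0 and a < 0, so z lies on the negative real axis: θ = 180°
z = 3(cos 180° + i sin 180°)


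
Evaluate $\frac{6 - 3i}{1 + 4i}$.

Multiply numerator and denominator by conjugate (1 - 4i):
= (6 - 3i)(1 - 4i) / (1^2 + 4^2)
= (-6 - 27i) / 17
= -6/17 - (27/17)i


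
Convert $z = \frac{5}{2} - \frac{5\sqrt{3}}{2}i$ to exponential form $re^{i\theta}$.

r = |z| = sqrt((5/2)^2 + (-5*sqrt(3)/2)^2) = sqrt(25/4 + 75/4) = sqrt(25) = 5
θ = arctan(b/a) = arctan(-4.3301/2.5) (quadrant-adjusted) = -60° = -π/3
z = 5e^(-i*π/3)


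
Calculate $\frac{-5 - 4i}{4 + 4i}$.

Multiply numerator and denominator by conjugate (4 - 4i):
= (-5 - 4i)(4 - 4i) / (4^2 + 4^2)
= (-36 + 4i) / 32
Divide through by 4: (-9 + i) / 8
= -9/8 + (1/8)i


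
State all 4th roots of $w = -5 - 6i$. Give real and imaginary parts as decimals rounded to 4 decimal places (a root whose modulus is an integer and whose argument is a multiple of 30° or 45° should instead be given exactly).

|w| = sqrt(61) ≈ 7.810250, arg(w) ≈ 230.194429°
Root modulus = sqrt(61)^(1/4) ≈ 1.671730
Root arguments: θ_k = (arg(w) + 360°k)/4 for k = 0, 1, ..., 3
Compute each root as (root modulus)(cos θ_k + i sin θ_k) using full-precision intermediates, then round to 4 decimal places.
Roots: 0.8970 + 1.4107i, -1.4107 + 0.8970i, -0.8970 - 1.4107i, 1.4107 - 0.8970i


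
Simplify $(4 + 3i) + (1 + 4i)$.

(4 + 1) + (3 + 4)i = 5 + 7i


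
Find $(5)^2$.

(a + bi)^2 = a^2 - b^2 + 2abi
= 5^2 - 0^2 + 2*5*0i
= 25


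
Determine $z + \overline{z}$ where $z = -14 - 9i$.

z + conjugate(z) = (a + bi) + (a - bi) = 2a
= 2 * (-14) = -28


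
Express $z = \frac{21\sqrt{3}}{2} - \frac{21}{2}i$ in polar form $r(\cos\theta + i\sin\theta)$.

r = |z| = sqrt(a^2 + b^2) = sqrt((21*sqrt(3)/2)^2 + (-21/2)^2) = sqrt(1323/4 + 441/4) = sqrt(441) = 21
θ = arctan(b/a) = arctan(-10.5/18.1865) (quadrant-adjusted) = 330°
z = 21(cos 330° + i sin 330°)


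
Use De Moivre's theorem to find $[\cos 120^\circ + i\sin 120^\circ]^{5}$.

By De Moivre: z^n = r^n(cos(nθ) + i sin(nθ))
= 1^5(cos(5*120°) + i sin(5*120°))
= 1(cos 240° + i sin 240°)
= -1/2 - (sqrt(3)/2)i


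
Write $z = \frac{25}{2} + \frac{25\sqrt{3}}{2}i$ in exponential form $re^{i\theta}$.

r = |z| = sqrt((25/2)^2 + (25*sqrt(3)/2)^2) = sqrt(625/4 + 1875/4) = sqrt(625) = 25
θ = arctan(b/a) = arctan(21.6506/12.5) (quadrant-adjusted) = 60° = π/3
z = 25e^(i*π/3)


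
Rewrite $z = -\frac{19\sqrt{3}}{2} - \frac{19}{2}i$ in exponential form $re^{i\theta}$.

r = |z| = sqrt((-19*sqrt(3)/2)^2 + (-19/2)^2) = sqrt(1083/4 + 361/4) = sqrt(361) = 19
θ = arctan(b/a) = arctan(-9.5/-16.4545) (quadrant-adjusted) = -150° = -5π/6
z = 19e^(-i*5π/6)


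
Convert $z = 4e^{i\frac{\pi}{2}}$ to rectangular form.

a = r cos θ = 4 * 0 = 0
b = r sin θ = 4 * 1 = 4
z = 4i


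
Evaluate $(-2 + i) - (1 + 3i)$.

(-2 - 1) + (1 - 3)i = -3 - 2i


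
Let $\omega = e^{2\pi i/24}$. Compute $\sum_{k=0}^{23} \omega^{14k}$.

Let ζ = ω^14 = e^(2πi·14/24). Since 24 ∤ 14, ζ ≠ 1.
Sum = Σ_{k=0}^{23} ζ^k = (ζ^24 - 1)/(ζ - 1) = (ω^{14·24} - 1)/(ζ - 1) = (1 - 1)/(ζ - 1) = 0


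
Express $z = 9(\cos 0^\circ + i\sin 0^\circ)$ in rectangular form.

a = r cos θ = 9 * 1 = 9
b = r sin θ = 9 * 0 = 0
z = 9


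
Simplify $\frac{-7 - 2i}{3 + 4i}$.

Multiply numerator and denominator by conjugate (3 - 4i):
= (-7 - 2i)(3 - 4i) / (3^2 + 4^2)
= (-29 + 22i) / 25
= -29/25 + (22/25)i


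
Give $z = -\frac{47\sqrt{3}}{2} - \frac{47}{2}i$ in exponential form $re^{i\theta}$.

r = |z| = sqrt((-47*sqrt(3)/2)^2 + (-47/2)^2) = sqrt(6627/4 + 2209/4) = sqrt(2209) = 47
θ = arctan(b/a) = arctan(-23.5/-40.7032) (quadrant-adjusted) = 210° = 7π/6
z = 47e^(i*7π/6)


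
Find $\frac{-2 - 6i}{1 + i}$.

Multiply numerator and denominator by conjugate (1 - i):
= (-2 - 6i)(1 - i) / (1^2 + 1^2)
= (-8 - 4i) / 2
= -4 - 2i


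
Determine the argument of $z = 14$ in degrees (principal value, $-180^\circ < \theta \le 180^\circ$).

b = 0 and a > 0, so z lies on the positive real axis: θ = 0°


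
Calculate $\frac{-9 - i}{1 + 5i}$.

Multiply numerator and denominator by conjugate (1 - 5i):
= (-9 - i)(1 - 5i) / (1^2 + 5^2)
= (-14 + 44i) / 26
Divide through by 2: (-7 + 22i) / 13
= -7/13 + (22/13)i


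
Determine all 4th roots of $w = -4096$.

|w| = 4096, arg(w) = 180°
Root modulus = 4096^(1/4) = 8
Root arguments: θ_k = (180° + 360°k)/4 for k = 0, 1, ..., 3
Roots: 4*sqrt(2) + 4*sqrt(2)i, -4*sqrt(2) + 4*sqrt(2)i, -4*sqrt(2) - 4*sqrt(2)i, 4*sqrt(2) - 4*sqrt(2)i


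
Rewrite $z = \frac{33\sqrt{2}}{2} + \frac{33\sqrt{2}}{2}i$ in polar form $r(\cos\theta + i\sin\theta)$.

r = |z| = sqrt(a^2 + b^2) = sqrt((33*sqrt(2)/2)^2 + (33*sqrt(2)/2)^2) = sqrt(1089/2 + 1089/2) = sqrt(1089) = 33
θ = arctan(b/a) = arctan(23.3345/23.3345) (quadrant-adjusted) = 45°
z = 33(cos 45° + i sin 45°)


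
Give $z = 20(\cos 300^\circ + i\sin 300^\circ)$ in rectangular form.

a = r cos θ = 20 * 1/2 = 10
b = r sin θ = 20 * -sqrt(3)/2 = -10*sqrt(3)
z = 10 - 10*sqrt(3)i


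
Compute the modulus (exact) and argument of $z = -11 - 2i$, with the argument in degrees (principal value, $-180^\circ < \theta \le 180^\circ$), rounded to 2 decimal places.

|z| = sqrt((-11)^2 + (-2)^2) = sqrt(125)
arg(z) = arctan(b/a) = arctan(-2/-11) (quadrant-adjusted) = -169.70°


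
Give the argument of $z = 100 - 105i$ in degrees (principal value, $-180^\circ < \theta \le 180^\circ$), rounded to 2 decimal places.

θ = arctan(b/a) = arctan(-105/100) (quadrant-adjusted) = -46.40°


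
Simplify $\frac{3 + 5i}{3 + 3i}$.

Multiply numerator and denominator by conjugate (3 - 3i):
= (3 + 5i)(3 - 3i) / (3^2 + 3^2)
= (24 + 6i) / 18
Divide through by 6: (4 + i) / 3
= 4/3 + (1/3)i


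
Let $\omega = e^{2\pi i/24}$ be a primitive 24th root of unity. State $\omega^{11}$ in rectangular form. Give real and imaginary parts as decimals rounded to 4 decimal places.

ω^11 = e^(2πi·11/24) = e^(i·11π/12)
= cos(11π/12) + i sin(11π/12)
= -0.9659 + 0.2588i


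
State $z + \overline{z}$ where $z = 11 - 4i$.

z + conjugate(z) = (a + bi) + (a - bi) = 2a
= 2 * 11 = 22


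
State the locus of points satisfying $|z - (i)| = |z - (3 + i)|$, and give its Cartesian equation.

|z - z1| = |z - z2| means z is equidistant from z1 and z2,
i.e. the perpendicular bisector of the segment from (0, 1) to (3, 1) (midpoint (3/2, 1)).
With z = x + yi, square both sides:
(x - 0)^2 + (y - 1)^2 = (x - 3)^2 + (y - 1)^2
The x^2 and y^2 terms cancel: 6x + 0y = 10 - 1 = 9
Simplify: x = 3/2
Locus: Perpendicular bisector of the segment from (0, 1) to (3, 1): the line x = 3/2


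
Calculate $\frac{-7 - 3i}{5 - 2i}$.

Multiply numerator and denominator by conjugate (5 + 2i):
= (-7 - 3i)(5 + 2i) / (5^2 + (-2)^2)
= (-29 - 29i) / 29
= -1 - i


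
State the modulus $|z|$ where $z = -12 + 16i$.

|z| = sqrt(a^2 + b^2) = sqrt((-12)^2 + 16^2) = sqrt(400) = 20


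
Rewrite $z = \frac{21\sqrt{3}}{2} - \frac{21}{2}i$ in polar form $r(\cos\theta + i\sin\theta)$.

r = |z| = sqrt(a^2 + b^2) = sqrt((21*sqrt(3)/2)^2 + (-21/2)^2) = sqrt(1323/4 + 441/4) = sqrt(441) = 21
θ = arctan(b/a) = arctan(-10.5/18.1865) (quadrant-adjusted) = 330°
z = 21(cos 330° + i sin 330°)


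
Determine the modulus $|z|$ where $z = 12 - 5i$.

|z| = sqrt(a^2 + b^2) = sqrt(12^2 + (-5)^2) = sqrt(169) = 13


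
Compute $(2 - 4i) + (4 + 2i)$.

(2 + 4) + (-4 + 2)i = 6 - 2i


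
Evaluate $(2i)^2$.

(a + bi)^2 = a^2 - b^2 + 2abi
= 0^2 - 2^2 + 2*0*2i
= -4


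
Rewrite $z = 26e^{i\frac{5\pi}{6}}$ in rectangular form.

a = r cos θ = 26 * -sqrt(3)/2 = -13*sqrt(3)
b = r sin θ = 26 * 1/2 = 13
z = -13*sqrt(3) + 13i


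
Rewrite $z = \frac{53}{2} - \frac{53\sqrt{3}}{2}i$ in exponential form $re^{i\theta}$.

r = |z| = sqrt((53/2)^2 + (-53*sqrt(3)/2)^2) = sqrt(2809/4 + 8427/4) = sqrt(2809) = 53
θ = arctan(b/a) = arctan(-45.8993/26.5) (quadrant-adjusted) = -60° = -π/3
z = 53e^(-i*π/3)


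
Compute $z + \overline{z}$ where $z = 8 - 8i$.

z + conjugate(z) = (a + bi) + (a - bi) = 2a
= 2 * 8 = 16


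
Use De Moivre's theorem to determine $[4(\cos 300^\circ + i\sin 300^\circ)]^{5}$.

By De Moivre: z^n = r^n(cos(nθ) + i sin(nθ))
= 4^5(cos(5*300°) + i sin(5*300°))
= 1024(cos 60° + i sin 60°)
= 512 + 512*sqrt(3)i


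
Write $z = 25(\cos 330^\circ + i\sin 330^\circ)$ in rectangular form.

a = r cos θ = 25 * sqrt(3)/2 = 25*sqrt(3)/2
b = r sin θ = 25 * -1/2 = -25/2
z = 25*sqrt(3)/2 - (25/2)i


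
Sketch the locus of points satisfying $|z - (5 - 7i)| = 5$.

|z - z0| = r describes a circle centered at z0 with radius r
Here z0 = 5 - 7i and r = 5
Locus: Circle centered at (5, -7) with radius 5


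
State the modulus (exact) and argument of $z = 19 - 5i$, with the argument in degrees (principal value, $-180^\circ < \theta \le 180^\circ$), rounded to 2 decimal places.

|z| = sqrt(19^2 + (-5)^2) = sqrt(386)
arg(z) = arctan(b/a) = arctan(-5/19) (quadrant-adjusted) = -14.74°


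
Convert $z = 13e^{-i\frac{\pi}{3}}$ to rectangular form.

a = r cos θ = 13 * 1/2 = 13/2
b = r sin θ = 13 * -sqrt(3)/2 = -13*sqrt(3)/2
z = 13/2 - (13*sqrt(3)/2)i


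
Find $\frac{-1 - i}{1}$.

Divisor is real, so divide each part by 1:
= -1 - i


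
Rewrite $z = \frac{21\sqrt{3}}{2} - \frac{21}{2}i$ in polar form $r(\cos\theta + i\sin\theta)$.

r = |z| = sqrt(a^2 + b^2) = sqrt((21*sqrt(3)/2)^2 + (-21/2)^2) = sqrt(1323/4 + 441/4) = sqrt(441) = 21
θ = arctan(b/a) = arctan(-10.5/18.1865) (quadrant-adjusted) = 330°
z = 21(cos 330° + i sin 330°)


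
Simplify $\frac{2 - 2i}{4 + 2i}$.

Multiply numerator and denominator by conjugate (4 - 2i):
= (2 - 2i)(4 - 2i) / (4^2 + 2^2)
= (4 - 12i) / 20
Divide through by 4: (1 - 3i) / 5
= 1/5 - (3/5)i


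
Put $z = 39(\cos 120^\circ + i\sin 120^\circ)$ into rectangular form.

a = r cos θ = 39 * -1/2 = -39/2
b = r sin θ = 39 * sqrt(3)/2 = 39*sqrt(3)/2
z = -39/2 + (39*sqrt(3)/2)i


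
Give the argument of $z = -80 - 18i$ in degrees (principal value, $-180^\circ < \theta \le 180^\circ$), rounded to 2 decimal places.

θ = arctan(b/a) = arctan(-18/-80) (quadrant-adjusted) = -167.32°


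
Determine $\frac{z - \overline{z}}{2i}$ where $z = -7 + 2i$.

z - conjugate(z) = 2bi
(z - conjugate(z))/(2i) = 2bi/(2i) = b = 2


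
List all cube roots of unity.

ω_k = e^(2πik/3) = cos(2πk/3) + i sin(2πk/3) for k = 0, 1, ..., 2
Roots: 1, -1/2 + (sqrt(3)/2)i, -1/2 - (sqrt(3)/2)i


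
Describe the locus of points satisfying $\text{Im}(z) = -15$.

Im(z) = y where z = x + yi; the equation y = -15 is satisfied by all points with that y-coordinate
Locus: Horizontal line y = -15


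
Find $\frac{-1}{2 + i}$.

Multiply numerator and denominator by conjugate (2 - i):
= (-1)(2 - i) / (2^2 + 1^2)
= (-2 + i) / 5
= -2/5 + (1/5)i


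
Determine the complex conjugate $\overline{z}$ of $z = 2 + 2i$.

If z = a + bi, then conjugate(z) = a - bi
conjugate(2 + 2i) = 2 - 2i


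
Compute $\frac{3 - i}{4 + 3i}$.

Multiply numerator and denominator by conjugate (4 - 3i):
= (3 - i)(4 - 3i) / (4^2 + 3^2)
= (9 - 13i) / 25
= 9/25 - (13/25)i


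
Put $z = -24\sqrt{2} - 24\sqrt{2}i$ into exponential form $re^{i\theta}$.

r = |z| = sqrt((-24*sqrt(2))^2 + (-24*sqrt(2))^2) = sqrt(1152 + 1152) = sqrt(2304) = 48
θ = arctan(b/a) = arctan(-33.9411/-33.9411) (quadrant-adjusted) = 225° = 5π/4
z = 48e^(i*5π/4)


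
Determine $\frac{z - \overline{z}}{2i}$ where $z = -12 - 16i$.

z - conjugate(z) = 2bi
(z - conjugate(z))/(2i) = 2bi/(2i) = b = -16


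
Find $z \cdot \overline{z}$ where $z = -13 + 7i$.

z * conjugate(z) = |z|^2 = a^2 + b^2
= (-13)^2 + 7^2 = 218


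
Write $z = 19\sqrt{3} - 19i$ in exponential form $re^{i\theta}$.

r = |z| = sqrt((19*sqrt(3))^2 + (-19)^2) = sqrt(1083 + 361) = sqrt(1444) = 38
θ = arctan(b/a) = arctan(-19/32.909) (quadrant-adjusted) = -30° = -π/6
z = 38e^(-i*π/6)


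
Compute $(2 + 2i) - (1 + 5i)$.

(2 - 1) + (2 - 5)i = 1 - 3i


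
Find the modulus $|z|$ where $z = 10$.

|z| = sqrt(a^2 + b^2) = sqrt(10^2 + 0^2) = sqrt(100) = 10


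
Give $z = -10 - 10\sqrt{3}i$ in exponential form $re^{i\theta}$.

r = |z| = sqrt((-10)^2 + (-10*sqrt(3))^2) = sqrt(100 + 300) = sqrt(400) = 20
θ = arctan(b/a) = arctan(-17.3205/-10) (quadrant-adjusted) = -120° = -2π/3
z = 20e^(-i*2π/3)


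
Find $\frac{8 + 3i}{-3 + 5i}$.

Multiply numerator and denominator by conjugate (-3 - 5i):
= (8 + 3i)(-3 - 5i) / ((-3)^2 + 5^2)
= (-9 - 49i) / 34
= -9/34 - (49/34)i


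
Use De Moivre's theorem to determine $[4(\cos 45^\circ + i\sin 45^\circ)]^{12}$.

By De Moivre: z^n = r^n(cos(nθ) + i sin(nθ))
= 4^12(cos(12*45°) + i sin(12*45°))
= 16777216(cos 180° + i sin 180°)
= -16777216


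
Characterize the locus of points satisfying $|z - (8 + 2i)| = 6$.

|z - z0| = r describes a circle centered at z0 with radius r
Here z0 = 8 + 2i and r = 6
Locus: Circle centered at (8, 2) with radius 6


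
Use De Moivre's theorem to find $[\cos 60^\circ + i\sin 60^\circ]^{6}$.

By De Moivre: z^n = r^n(cos(nθ) + i sin(nθ))
= 1^6(cos(6*60°) + i sin(6*60°))
= 1(cos 0° + i sin 0°)
= 1


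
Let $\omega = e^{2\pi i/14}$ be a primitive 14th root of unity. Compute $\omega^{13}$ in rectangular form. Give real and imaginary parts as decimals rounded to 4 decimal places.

ω^13 = e^(2πi·13/14) = e^(i·13π/7)
= cos(13π/7) + i sin(13π/7)
= 0.9010 - 0.4339i


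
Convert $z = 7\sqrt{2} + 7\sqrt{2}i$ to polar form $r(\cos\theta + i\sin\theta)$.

r = |z| = sqrt(a^2 + b^2) = sqrt((7*sqrt(2))^2 + (7*sqrt(2))^2) = sqrt(98 + 98) = sqrt(196) = 14
θ = arctan(b/a) = arctan(9.8995/9.8995) (quadrant-adjusted) = 45°
z = 14(cos 45° + i sin 45°)


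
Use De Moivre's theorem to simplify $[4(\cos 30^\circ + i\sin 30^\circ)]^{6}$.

By De Moivre: z^n = r^n(cos(nθ) + i sin(nθ))
= 4^6(cos(6*30°) + i sin(6*30°))
= 4096(cos 180° + i sin 180°)
= -4096


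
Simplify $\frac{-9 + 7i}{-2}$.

Divisor is real, so divide each part by -2:
= 9/2 - (7/2)i


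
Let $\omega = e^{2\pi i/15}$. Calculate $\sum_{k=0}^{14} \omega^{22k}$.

Let ζ = ω^22 = e^(2πi·22/15). Since 15 ∤ 22, ζ ≠ 1.
Sum = Σ_{k=0}^{14} ζ^k = (ζ^15 - 1)/(ζ - 1) = (ω^{22·15} - 1)/(ζ - 1) = (1 - 1)/(ζ - 1) = 0


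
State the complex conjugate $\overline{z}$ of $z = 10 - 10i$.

If z = a + bi, then conjugate(z) = a - bi
conjugate(10 - 10i) = 10 + 10i


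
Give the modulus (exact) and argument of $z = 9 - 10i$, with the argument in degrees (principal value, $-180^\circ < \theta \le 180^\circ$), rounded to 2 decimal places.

|z| = sqrt(9^2 + (-10)^2) = sqrt(181)
arg(z) = arctan(b/a) = arctan(-10/9) (quadrant-adjusted) = -48.01°


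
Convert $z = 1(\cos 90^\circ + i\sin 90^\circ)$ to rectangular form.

a = r cos θ = 1 * 0 = 0
b = r sin θ = 1 * 1 = 1
z = i


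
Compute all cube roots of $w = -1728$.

|w| = 1728, arg(w) = 180°
Root modulus = 1728^(1/3) = 12
Root arguments: θ_k = (180° + 360°k)/3 for k = 0, 1, ..., 2
Roots: 6 + 6*sqrt(3)i, -12, 6 - 6*sqrt(3)i


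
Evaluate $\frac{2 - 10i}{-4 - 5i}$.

Multiply numerator and denominator by conjugate (-4 + 5i):
= (2 - 10i)(-4 + 5i) / ((-4)^2 + (-5)^2)
= (42 + 50i) / 41
= 42/41 + (50/41)i


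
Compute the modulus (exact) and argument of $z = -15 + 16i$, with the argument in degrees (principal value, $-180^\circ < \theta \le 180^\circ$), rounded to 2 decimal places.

|z| = sqrt((-15)^2 + 16^2) = sqrt(481)
arg(z) = arctan(b/a) = arctan(16/-15) (quadrant-adjusted) = 133.15°


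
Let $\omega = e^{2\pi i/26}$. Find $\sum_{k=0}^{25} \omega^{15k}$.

Let ζ = ω^15 = e^(2πi·15/26). Since 26 ∤ 15, ζ ≠ 1.
Sum = Σ_{k=0}^{25} ζ^k = (ζ^26 - 1)/(ζ - 1) = (ω^{15·26} - 1)/(ζ - 1) = (1 - 1)/(ζ - 1) = 0


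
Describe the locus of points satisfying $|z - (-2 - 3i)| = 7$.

|z - z0| = r describes a circle centered at z0 with radius r
Here z0 = -2 - 3i and r = 7
Locus: Circle centered at (-2, -3) with radius 7


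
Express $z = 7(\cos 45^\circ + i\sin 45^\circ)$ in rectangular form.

a = r cos θ = 7 * sqrt(2)/2 = 7*sqrt(2)/2
b = r sin θ = 7 * sqrt(2)/2 = 7*sqrt(2)/2
z = 7*sqrt(2)/2 + (7*sqrt(2)/2)i


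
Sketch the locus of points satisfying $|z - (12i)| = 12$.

|z - z0| = r describes a circle centered at z0 with radius r
Here z0 = 12i and r = 12
Locus: Circle centered at (0, 12) with radius 12


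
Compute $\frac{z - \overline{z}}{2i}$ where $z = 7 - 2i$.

z - conjugate(z) = 2bi
(z - conjugate(z))/(2i) = 2bi/(2i) = b = -2


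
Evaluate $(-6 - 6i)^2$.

(a + bi)^2 = a^2 - b^2 + 2abi
= (-6)^2 - (-6)^2 + 2*(-6)*(-6)i
= 72i


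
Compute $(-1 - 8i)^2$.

(a + bi)^2 = a^2 - b^2 + 2abi
= (-1)^2 - (-8)^2 + 2*(-1)*(-8)i
= -63 + 16i


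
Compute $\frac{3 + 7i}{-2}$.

Divisor is real, so divide each part by -2:
= -3/2 - (7/2)i


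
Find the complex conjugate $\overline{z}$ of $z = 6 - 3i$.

If z = a + bi, then conjugate(z) = a - bi
conjugate(6 - 3i) = 6 + 3i


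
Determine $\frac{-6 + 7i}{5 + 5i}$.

Multiply numerator and denominator by conjugate (5 - 5i):
= (-6 + 7i)(5 - 5i) / (5^2 + 5^2)
= (5 + 65i) / 50
Divide through by 5: (1 + 13i) / 10
= 1/10 + (13/10)i


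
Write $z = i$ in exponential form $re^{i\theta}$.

r = |z| = sqrt((0)^2 + (1)^2) = sqrt(0 + 1) = sqrt(1) = 1
a = 0 and b > 0, so z lies on the positive imaginary axis: θ = 90° = π/2
z = 1e^(i*π/2)


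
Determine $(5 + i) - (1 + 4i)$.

(5 - 1) + (1 - 4)i = 4 - 3i


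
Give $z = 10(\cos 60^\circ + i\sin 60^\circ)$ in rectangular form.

a = r cos θ = 10 * 1/2 = 5
b = r sin θ = 10 * sqrt(3)/2 = 5*sqrt(3)
z = 5 + 5*sqrt(3)i


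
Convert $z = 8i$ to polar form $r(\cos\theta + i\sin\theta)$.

r = |z| = sqrt(a^2 + b^2) = sqrt((0)^2 + (8)^2) = sqrt(0 + 64) = sqrt(64) = 8
a = 0 and b > 0, so z lies on the positive imaginary axis: θ = 90°
z = 8(cos 90° + i sin 90°)


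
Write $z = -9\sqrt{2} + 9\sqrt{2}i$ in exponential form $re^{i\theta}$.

r = |z| = sqrt((-9*sqrt(2))^2 + (9*sqrt(2))^2) = sqrt(162 + 162) = sqrt(324) = 18
θ = arctan(b/a) = arctan(12.7279/-12.7279) (quadrant-adjusted) = 135° = 3π/4
z = 18e^(i*3π/4)


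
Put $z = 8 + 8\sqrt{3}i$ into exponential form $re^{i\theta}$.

r = |z| = sqrt((8)^2 + (8*sqrt(3))^2) = sqrt(64 + 192) = sqrt(256) = 16
θ = arctan(b/a) = arctan(13.8564/8) (quadrant-adjusted) = 60° = π/3
z = 16e^(i*π/3)


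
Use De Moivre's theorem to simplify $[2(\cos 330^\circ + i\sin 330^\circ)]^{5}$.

By De Moivre: z^n = r^n(cos(nθ) + i sin(nθ))
= 2^5(cos(5*330°) + i sin(5*330°))
= 32(cos 210° + i sin 210°)
= -16*sqrt(3) - 16i


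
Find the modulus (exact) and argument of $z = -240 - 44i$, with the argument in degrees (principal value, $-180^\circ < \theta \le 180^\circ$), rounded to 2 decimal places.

|z| = sqrt((-240)^2 + (-44)^2) = 244
arg(z) = arctan(b/a) = arctan(-44/-240) (quadrant-adjusted) = -169.61°


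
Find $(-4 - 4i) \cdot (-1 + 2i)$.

(a1*a2 - b1*b2) + (a1*b2 + b1*a2)i
= (4 - (-8)) + (-8 + 4)i
= 12 - 4i


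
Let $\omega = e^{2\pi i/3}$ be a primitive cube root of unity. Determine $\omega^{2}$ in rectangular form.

ω^2 = e^(2πi·2/3) = e^(i·4π/3)
= cos(4π/3) + i sin(4π/3)
= -1/2 - (sqrt(3)/2)i
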